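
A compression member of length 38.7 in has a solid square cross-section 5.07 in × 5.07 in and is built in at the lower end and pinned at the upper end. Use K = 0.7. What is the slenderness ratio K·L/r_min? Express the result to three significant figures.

I = a⁴/12 = 5.07⁴/12 = 55.06 in⁴
A = 25.70 in²;  r_min = √(I/A) = √(55.06/25.70) = 1.464 in
L_e = K·L = 0.7 × 38.7 = 27.09 in
λ = L_e / r_min = 27.090 / 1.464 = 18.5

λ ≈ 18.5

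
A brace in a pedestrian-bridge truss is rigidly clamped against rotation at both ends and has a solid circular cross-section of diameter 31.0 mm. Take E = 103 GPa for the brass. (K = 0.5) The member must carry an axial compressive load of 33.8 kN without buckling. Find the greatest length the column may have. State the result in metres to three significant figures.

L_max ≈ 2.34 m

I = πd⁴/64 = π×31.0⁴/64 = 4.533×10^4 mm⁴
I = 4.533×10^-8 m⁴
At the buckling limit P_cr = P = 3.380×10^4 N
From P_cr = π²EI/(K·L)²:  L = (1/K)·√(π²EI/P_cr) = (1/0.5)·√(π²×1.03×10^11×4.533×10^-8/3.380×10^4)
L = 2.34 m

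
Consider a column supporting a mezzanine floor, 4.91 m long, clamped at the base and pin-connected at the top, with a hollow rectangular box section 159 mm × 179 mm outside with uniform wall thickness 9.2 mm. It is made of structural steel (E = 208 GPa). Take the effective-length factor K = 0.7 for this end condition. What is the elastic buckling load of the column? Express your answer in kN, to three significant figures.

P_cr ≈ 3960 kN

Inner dimensions: h_i = 179 − 2×9.2 = 160.6 mm, b_i = 159 − 2×9.2 = 140.6 mm
Weak-axis I_min = (h_o·b_o³ − h_i·b_i³)/12 with b_o = 159, b_i = 140.6 mm (shorter outer/inner sides).
I_min = (179×159³ − 160.6×140.6³)/12 = 2.276×10^7 mm⁴
I = 2.276×10^7 mm⁴ = 2.276×10^-5 m⁴
Effective length L_e = K·L = 0.7 × 4.91 = 3.437 m
P_cr = π²EI / L_e² = π² × 208×10⁹ × 2.276×10^-5 / 3.437² = 3.956×10^6 N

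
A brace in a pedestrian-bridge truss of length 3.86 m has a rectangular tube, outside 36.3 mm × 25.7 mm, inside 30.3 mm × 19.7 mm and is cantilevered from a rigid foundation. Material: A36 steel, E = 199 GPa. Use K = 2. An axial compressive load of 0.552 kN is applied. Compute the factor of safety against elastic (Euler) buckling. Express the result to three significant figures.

n ≈ 1.91

Weak-axis I_min = (h_o·b_o³ − h_i·b_i³)/12 with b_o = 25.7, b_i = 19.70 mm (shorter outer/inner sides).
I_min = (36.3×25.7³ − 30.30×19.70³)/12 = 3.204×10^4 mm⁴
I = 3.204×10^4 mm⁴ = 3.204×10^-8 m⁴
Effective length L_e = K·L = 2 × 3.86 = 7.720 m
P_cr = π²EI / L_e² = π² × 199×10⁹ × 3.204×10^-8 / 7.720² = 1.056×10^3 N
Factor of safety n = P_cr / P = 1.0560 / 0.552 = 1.91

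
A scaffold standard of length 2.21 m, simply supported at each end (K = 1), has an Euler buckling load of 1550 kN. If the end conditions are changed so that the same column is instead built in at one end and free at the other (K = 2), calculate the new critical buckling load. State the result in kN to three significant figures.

P_cr ≈ 388 kN

P_cr ∝ 1/K², so P_cr,new = P_cr,old × (K_old/K_new)² = 1550 × (1/2)²
= 1550 × 0.2500 = 388 kN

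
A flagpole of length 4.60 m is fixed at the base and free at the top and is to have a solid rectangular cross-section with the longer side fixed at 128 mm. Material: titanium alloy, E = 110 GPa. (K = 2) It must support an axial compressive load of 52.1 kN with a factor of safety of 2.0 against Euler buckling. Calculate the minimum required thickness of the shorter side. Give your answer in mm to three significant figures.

b ≈ 91.3 mm

Required P_cr = n·P = 2.0 × 52.1 = 104.2 kN
L_e = K·L = 2 × 4.60 = 9.200 m
Required I = P_cr·L_e²/(π²E) = 1.042×10^5 × 9.200² / (π² × 1.10×10^11) = 8.124×10^-6 m⁴
I_req = 8.124×10^6 mm⁴
Rectangle, weak axis: I_min = h·b³/12 with h = 128 mm fixed  ⇒  b = (12I/h)^(1/3) = 91.3 mm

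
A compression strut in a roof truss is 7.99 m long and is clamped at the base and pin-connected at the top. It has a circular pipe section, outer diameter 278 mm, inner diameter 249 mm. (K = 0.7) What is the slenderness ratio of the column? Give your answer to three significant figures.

d_o = 278 mm, d_i = 249 mm
I = π(d_o⁴ − d_i⁴)/64 = π(278⁴ − 249.0⁴)/64 = 1.045×10^8 mm⁴
A = 1.200×10^4 mm²;  r_min = √(I/A) = √(1.045×10^8/1.200×10^4) = 93.30 mm
L_e = K·L = 0.7 × 7.99 m = 5.593 m = 5593.0 mm
λ = L_e / r_min = 5593.0 / 93.30 = 59.9

λ ≈ 59.9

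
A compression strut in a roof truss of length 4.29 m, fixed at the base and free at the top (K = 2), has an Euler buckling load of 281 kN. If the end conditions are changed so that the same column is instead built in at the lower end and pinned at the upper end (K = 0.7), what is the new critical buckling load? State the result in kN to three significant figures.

P_cr ∝ 1/K², so P_cr,new = P_cr,old × (K_old/K_new)² = 281 × (2/0.7)²
= 281 × 8.163 = 2290 kN

P_cr ≈ 2290 kN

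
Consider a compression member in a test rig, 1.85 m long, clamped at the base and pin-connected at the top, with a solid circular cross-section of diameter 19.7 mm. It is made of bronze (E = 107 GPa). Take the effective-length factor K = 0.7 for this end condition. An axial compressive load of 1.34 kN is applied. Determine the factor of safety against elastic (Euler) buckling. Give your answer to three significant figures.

I = πd⁴/64 = π×19.7⁴/64 = 7.393×10^3 mm⁴
I = 7.393×10^3 mm⁴ = 7.393×10^-9 m⁴
Effective length L_e = K·L = 0.7 × 1.85 = 1.295 m
P_cr = π²EI / L_e² = π² × 107×10⁹ × 7.393×10^-9 / 1.295² = 4.656×10^3 N
Factor of safety n = P_cr / P = 4.6556 / 1.34 = 3.47

n ≈ 3.47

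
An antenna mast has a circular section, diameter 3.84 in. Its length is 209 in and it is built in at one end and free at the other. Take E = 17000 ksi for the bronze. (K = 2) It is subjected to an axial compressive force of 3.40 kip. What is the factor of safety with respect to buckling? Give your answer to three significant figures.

I = πd⁴/64 = π×3.84⁴/64 = 10.67 in⁴
Effective length L_e = K·L = 2 × 209 = 418.0 in
P_cr = π²EI / L_e² = π² × 17000×10³ × 10.67 / 418.0² = 1.025×10^4 lb
Factor of safety n = P_cr / P = 10.249 / 3.40 = 3.01

n ≈ 3.01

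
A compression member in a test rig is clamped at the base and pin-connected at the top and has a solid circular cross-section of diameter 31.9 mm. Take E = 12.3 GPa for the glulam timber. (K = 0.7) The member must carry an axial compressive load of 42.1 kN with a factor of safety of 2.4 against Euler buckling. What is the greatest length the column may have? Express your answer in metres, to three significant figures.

I = πd⁴/64 = π×31.9⁴/64 = 5.083×10^4 mm⁴
I = 5.083×10^-8 m⁴
Required critical load P_cr = n·P = 2.4 × 42.1 = 101.0 kN = 1.010×10^5 N
From P_cr = π²EI/(K·L)²:  L = (1/K)·√(π²EI/P_cr) = (1/0.7)·√(π²×1.23×10^10×5.083×10^-8/1.010×10^5)
L = 0.353 m

L_max ≈ 0.353 m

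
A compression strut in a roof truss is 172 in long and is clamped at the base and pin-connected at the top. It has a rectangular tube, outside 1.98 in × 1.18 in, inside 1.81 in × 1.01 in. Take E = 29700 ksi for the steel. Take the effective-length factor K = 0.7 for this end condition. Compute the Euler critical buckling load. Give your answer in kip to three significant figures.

P_cr ≈ 2.34 kip

Weak-axis I_min = (h_o·b_o³ − h_i·b_i³)/12 with b_o = 1.18, b_i = 1.010 in (shorter outer/inner sides).
I_min = (1.98×1.18³ − 1.810×1.010³)/12 = 0.1157 in⁴
Effective length L_e = K·L = 0.7 × 172 = 120.4 in
P_cr = π²EI / L_e² = π² × 29700×10³ × 0.1157 / 120.4² = 2.340×10^3 lb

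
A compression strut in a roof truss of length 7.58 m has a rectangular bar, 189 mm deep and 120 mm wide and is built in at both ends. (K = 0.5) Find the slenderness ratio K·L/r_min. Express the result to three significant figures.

For a rectangle r_min = b/√12 = 120/√12 = 34.64 mm
L_e = K·L = 0.5 × 7.58 m = 3.790 m = 3790.0 mm
λ = L_e / r_min = 3790.0 / 34.64 = 109

λ ≈ 109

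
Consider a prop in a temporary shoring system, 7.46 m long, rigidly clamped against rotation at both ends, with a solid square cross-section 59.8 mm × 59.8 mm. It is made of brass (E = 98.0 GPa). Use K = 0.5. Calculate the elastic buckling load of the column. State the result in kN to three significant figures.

I = a⁴/12 = 59.8⁴/12 = 1.066×10^6 mm⁴
I = 1.066×10^6 mm⁴ = 1.066×10^-6 m⁴
Effective length L_e = K·L = 0.5 × 7.46 = 3.730 m
P_cr = π²EI / L_e² = π² × 98.0×10⁹ × 1.066×10^-6 / 3.730² = 7.409×10^4 N

P_cr ≈ 74.1 kN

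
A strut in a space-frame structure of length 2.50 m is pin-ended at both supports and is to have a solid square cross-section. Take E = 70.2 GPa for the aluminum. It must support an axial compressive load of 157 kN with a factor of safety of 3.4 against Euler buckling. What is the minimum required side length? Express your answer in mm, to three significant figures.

Required P_cr = n·P = 3.4 × 157 = 533.8 kN
L_e = K·L = 1 × 2.50 = 2.500 m
Required I = P_cr·L_e²/(π²E) = 5.338×10^5 × 2.500² / (π² × 7.02×10^10) = 4.815×10^-6 m⁴
I_req = 4.815×10^6 mm⁴
Solid square: I = a⁴/12  ⇒  a = (12I)^(1/4) = (12×4.815×10^6)^(1/4) = 87.2 mm

a ≈ 87.2 mm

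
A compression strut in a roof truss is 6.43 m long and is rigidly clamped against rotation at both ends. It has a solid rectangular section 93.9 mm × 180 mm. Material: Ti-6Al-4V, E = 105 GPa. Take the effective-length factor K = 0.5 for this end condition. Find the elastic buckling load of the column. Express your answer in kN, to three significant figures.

Buckling occurs about the weak axis: I_min = h·b³/12 with b = 93.9 mm (the shorter side).
I_min = 180×93.9³/12 = 1.242×10^7 mm⁴
I = 1.242×10^7 mm⁴ = 1.242×10^-5 m⁴
Effective length L_e = K·L = 0.5 × 6.43 = 3.215 m
P_cr = π²EI / L_e² = π² × 105×10⁹ × 1.242×10^-5 / 3.215² = 1.245×10^6 N

P_cr ≈ 1250 kN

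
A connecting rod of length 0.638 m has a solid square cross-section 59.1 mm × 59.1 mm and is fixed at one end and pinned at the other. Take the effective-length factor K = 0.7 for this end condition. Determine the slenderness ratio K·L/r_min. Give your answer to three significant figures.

I = a⁴/12 = 59.1⁴/12 = 1.017×10^6 mm⁴
A = 3.493×10^3 mm²;  r_min = √(I/A) = √(1.017×10^6/3.493×10^3) = 17.06 mm
L_e = K·L = 0.7 × 0.638 m = 0.4466 m = 446.60 mm
λ = L_e / r_min = 446.60 / 17.06 = 26.2

λ ≈ 26.2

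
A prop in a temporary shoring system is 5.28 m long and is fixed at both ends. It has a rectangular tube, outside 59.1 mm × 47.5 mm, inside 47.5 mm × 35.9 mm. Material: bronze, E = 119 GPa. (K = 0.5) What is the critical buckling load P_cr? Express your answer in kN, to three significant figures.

Weak-axis I_min = (h_o·b_o³ − h_i·b_i³)/12 with b_o = 47.5, b_i = 35.90 mm (shorter outer/inner sides).
I_min = (59.1×47.5³ − 47.50×35.90³)/12 = 3.447×10^5 mm⁴
I = 3.447×10^5 mm⁴ = 3.447×10^-7 m⁴
Effective length L_e = K·L = 0.5 × 5.28 = 2.640 m
P_cr = π²EI / L_e² = π² × 119×10⁹ × 3.447×10^-7 / 2.640² = 5.808×10^4 N

P_cr ≈ 58.1 kN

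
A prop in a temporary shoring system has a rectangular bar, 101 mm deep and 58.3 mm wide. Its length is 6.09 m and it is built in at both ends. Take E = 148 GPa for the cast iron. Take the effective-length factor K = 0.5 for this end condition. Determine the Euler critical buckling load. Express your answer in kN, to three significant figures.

P_cr ≈ 263 kN

Buckling occurs about the weak axis: I_min = h·b³/12 with b = 58.3 mm (the shorter side).
I_min = 101×58.3³/12 = 1.668×10^6 mm⁴
I = 1.668×10^6 mm⁴ = 1.668×10^-6 m⁴
Effective length L_e = K·L = 0.5 × 6.09 = 3.045 m
P_cr = π²EI / L_e² = π² × 148×10⁹ × 1.668×10^-6 / 3.045² = 2.627×10^5 N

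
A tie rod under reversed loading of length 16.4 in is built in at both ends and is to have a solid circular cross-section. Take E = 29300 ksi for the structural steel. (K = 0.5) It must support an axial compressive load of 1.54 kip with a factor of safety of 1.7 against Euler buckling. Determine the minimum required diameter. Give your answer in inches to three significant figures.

d ≈ 0.334 in

Required P_cr = n·P = 1.7 × 1.54 = 2.618 kip
L_e = K·L = 0.5 × 16.4 = 8.200 in
Required I = P_cr·L_e²/(π²E) = 2.618×10^3 × 8.200² / (π² × 2.93×10^7) = 6.087×10^-4 in⁴
Solid circle: I = πd⁴/64  ⇒  d = (64I/π)^(1/4) = (64×6.087×10^-4/π)^(1/4) = 0.334 in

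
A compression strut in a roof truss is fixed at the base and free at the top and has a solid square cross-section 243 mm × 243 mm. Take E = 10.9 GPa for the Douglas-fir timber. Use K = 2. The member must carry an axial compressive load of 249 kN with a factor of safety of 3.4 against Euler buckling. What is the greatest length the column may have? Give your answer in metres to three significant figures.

L_max ≈ 3.04 m

I = a⁴/12 = 243⁴/12 = 2.906×10^8 mm⁴
I = 2.906×10^-4 m⁴
Required critical load P_cr = n·P = 3.4 × 249 = 846.6 kN = 8.466×10^5 N
From P_cr = π²EI/(K·L)²:  L = (1/K)·√(π²EI/P_cr) = (1/2)·√(π²×1.09×10^10×2.906×10^-4/8.466×10^5)
L = 3.04 m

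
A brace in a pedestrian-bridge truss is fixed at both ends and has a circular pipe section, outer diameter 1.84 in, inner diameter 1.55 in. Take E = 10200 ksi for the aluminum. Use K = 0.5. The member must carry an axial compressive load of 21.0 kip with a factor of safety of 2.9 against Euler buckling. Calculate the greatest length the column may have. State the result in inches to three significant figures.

d_o = 1.84 in, d_i = 1.55 in
I = π(d_o⁴ − d_i⁴)/64 = π(1.84⁴ − 1.550⁴)/64 = 0.2793 in⁴
Required critical load P_cr = n·P = 2.9 × 21.0 = 60.90 kip = 6.090×10^4 lb
From P_cr = π²EI/(K·L)²:  L = (1/K)·√(π²EI/P_cr) = (1/0.5)·√(π²×1.02×10^7×0.2793/6.090×10^4)
L = 43.0 in

L_max ≈ 43.0 in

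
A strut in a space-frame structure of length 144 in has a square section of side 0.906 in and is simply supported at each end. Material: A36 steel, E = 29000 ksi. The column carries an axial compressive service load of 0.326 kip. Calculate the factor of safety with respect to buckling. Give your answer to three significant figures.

I = a⁴/12 = 0.906⁴/12 = 5.615×10^-2 in⁴
Effective length L_e = K·L = 1 × 144 = 144.0 in
P_cr = π²EI / L_e² = π² × 29000×10³ × 5.615×10^-2 / 144.0² = 775.0 lb
Factor of safety n = P_cr / P = 0.77500 / 0.326 = 2.38

n ≈ 2.38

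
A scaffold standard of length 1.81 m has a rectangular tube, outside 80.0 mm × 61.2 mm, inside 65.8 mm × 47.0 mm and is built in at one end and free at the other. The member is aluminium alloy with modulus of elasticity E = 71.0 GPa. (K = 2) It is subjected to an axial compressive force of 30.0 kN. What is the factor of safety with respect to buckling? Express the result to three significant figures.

Weak-axis I_min = (h_o·b_o³ − h_i·b_i³)/12 with b_o = 61.2, b_i = 47.00 mm (shorter outer/inner sides).
I_min = (80.0×61.2³ − 65.80×47.00³)/12 = 9.588×10^5 mm⁴
I = 9.588×10^5 mm⁴ = 9.588×10^-7 m⁴
Effective length L_e = K·L = 2 × 1.81 = 3.620 m
P_cr = π²EI / L_e² = π² × 71.0×10⁹ × 9.588×10^-7 / 3.620² = 5.127×10^4 N
Factor of safety n = P_cr / P = 51.273 / 30.0 = 1.71

n ≈ 1.71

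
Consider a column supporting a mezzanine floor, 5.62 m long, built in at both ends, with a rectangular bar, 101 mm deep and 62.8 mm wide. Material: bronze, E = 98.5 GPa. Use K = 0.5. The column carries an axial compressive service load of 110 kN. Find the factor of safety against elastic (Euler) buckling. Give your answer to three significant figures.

Buckling occurs about the weak axis: I_min = h·b³/12 with b = 62.8 mm (the shorter side).
I_min = 101×62.8³/12 = 2.085×10^6 mm⁴
I = 2.085×10^6 mm⁴ = 2.085×10^-6 m⁴
Effective length L_e = K·L = 0.5 × 5.62 = 2.810 m
P_cr = π²EI / L_e² = π² × 98.5×10⁹ × 2.085×10^-6 / 2.810² = 2.567×10^5 N
Factor of safety n = P_cr / P = 256.65 / 110 = 2.33

n ≈ 2.33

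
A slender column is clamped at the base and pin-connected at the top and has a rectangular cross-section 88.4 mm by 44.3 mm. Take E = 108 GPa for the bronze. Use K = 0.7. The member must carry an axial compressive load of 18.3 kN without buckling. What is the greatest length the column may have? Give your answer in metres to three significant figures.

L_max ≈ 8.73 m

Buckling occurs about the weak axis: I_min = h·b³/12 with b = 44.3 mm (the shorter side).
I_min = 88.4×44.3³/12 = 6.404×10^5 mm⁴
I = 6.404×10^-7 m⁴
At the buckling limit P_cr = P = 1.830×10^4 N
From P_cr = π²EI/(K·L)²:  L = (1/K)·√(π²EI/P_cr) = (1/0.7)·√(π²×1.08×10^11×6.404×10^-7/1.830×10^4)
L = 8.73 m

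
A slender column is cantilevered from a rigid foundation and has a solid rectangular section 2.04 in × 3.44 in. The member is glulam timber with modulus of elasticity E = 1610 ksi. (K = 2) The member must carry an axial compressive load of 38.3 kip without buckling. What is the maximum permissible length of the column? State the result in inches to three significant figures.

L_max ≈ 15.9 in

Buckling occurs about the weak axis: I_min = h·b³/12 with b = 2.04 in (the shorter side).
I_min = 3.44×2.04³/12 = 2.434 in⁴
At the buckling limit P_cr = P = 3.830×10^4 lb
From P_cr = π²EI/(K·L)²:  L = (1/K)·√(π²EI/P_cr) = (1/2)·√(π²×1.61×10^6×2.434/3.830×10^4)
L = 15.9 in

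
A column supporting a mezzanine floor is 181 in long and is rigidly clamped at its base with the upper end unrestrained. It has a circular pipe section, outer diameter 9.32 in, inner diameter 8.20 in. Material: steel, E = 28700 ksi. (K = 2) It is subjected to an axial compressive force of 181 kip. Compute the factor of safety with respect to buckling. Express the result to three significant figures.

n ≈ 1.77

d_o = 9.32 in, d_i = 8.20 in
I = π(d_o⁴ − d_i⁴)/64 = π(9.32⁴ − 8.200⁴)/64 = 148.4 in⁴
Effective length L_e = K·L = 2 × 181 = 362.0 in
P_cr = π²EI / L_e² = π² × 28700×10³ × 148.4 / 362.0² = 3.208×10^5 lb
Factor of safety n = P_cr / P = 320.85 / 181 = 1.77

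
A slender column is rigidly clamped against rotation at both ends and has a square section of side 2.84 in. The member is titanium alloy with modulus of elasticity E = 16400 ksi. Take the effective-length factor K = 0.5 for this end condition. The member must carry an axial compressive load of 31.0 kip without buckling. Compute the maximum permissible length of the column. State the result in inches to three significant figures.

L_max ≈ 336 in

I = a⁴/12 = 2.84⁴/12 = 5.421 in⁴
At the buckling limit P_cr = P = 3.100×10^4 lb
From P_cr = π²EI/(K·L)²:  L = (1/K)·√(π²EI/P_cr) = (1/0.5)·√(π²×1.64×10^7×5.421/3.100×10^4)
L = 336 in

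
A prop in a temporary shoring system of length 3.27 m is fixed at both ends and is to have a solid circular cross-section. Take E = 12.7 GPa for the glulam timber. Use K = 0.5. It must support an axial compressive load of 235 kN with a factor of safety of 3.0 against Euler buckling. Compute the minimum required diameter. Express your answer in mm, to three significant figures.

d ≈ 132 mm

Required P_cr = n·P = 3.0 × 235 = 705.0 kN
L_e = K·L = 0.5 × 3.27 = 1.635 m
Required I = P_cr·L_e²/(π²E) = 7.050×10^5 × 1.635² / (π² × 1.27×10^10) = 1.504×10^-5 m⁴
I_req = 1.504×10^7 mm⁴
Solid circle: I = πd⁴/64  ⇒  d = (64I/π)^(1/4) = (64×1.504×10^7/π)^(1/4) = 132 mm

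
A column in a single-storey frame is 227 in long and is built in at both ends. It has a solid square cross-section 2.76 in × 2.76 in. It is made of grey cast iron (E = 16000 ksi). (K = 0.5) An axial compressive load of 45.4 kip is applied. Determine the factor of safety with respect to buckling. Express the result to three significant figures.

n ≈ 1.31

I = a⁴/12 = 2.76⁴/12 = 4.836 in⁴
Effective length L_e = K·L = 0.5 × 227 = 113.5 in
P_cr = π²EI / L_e² = π² × 16000×10³ × 4.836 / 113.5² = 5.928×10^4 lb
Factor of safety n = P_cr / P = 59.277 / 45.4 = 1.31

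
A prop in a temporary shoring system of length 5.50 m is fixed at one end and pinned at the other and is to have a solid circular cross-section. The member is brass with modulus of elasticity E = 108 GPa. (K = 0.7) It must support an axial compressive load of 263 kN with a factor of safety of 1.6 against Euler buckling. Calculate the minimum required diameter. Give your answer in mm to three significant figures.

Required P_cr = n·P = 1.6 × 263 = 420.8 kN
L_e = K·L = 0.7 × 5.50 = 3.850 m
Required I = P_cr·L_e²/(π²E) = 4.208×10^5 × 3.850² / (π² × 1.08×10^11) = 5.852×10^-6 m⁴
I_req = 5.852×10^6 mm⁴
Solid circle: I = πd⁴/64  ⇒  d = (64I/π)^(1/4) = (64×5.852×10^6/π)^(1/4) = 104 mm

d ≈ 104 mm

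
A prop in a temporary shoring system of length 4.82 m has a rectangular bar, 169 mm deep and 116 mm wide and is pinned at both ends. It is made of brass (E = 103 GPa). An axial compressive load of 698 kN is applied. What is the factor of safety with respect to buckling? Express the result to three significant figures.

n ≈ 1.38

Buckling occurs about the weak axis: I_min = h·b³/12 with b = 116 mm (the shorter side).
I_min = 169×116³/12 = 2.198×10^7 mm⁴
I = 2.198×10^7 mm⁴ = 2.198×10^-5 m⁴
Effective length L_e = K·L = 1 × 4.82 = 4.820 m
P_cr = π²EI / L_e² = π² × 103×10⁹ × 2.198×10^-5 / 4.820² = 9.619×10^5 N
Factor of safety n = P_cr / P = 961.88 / 698 = 1.38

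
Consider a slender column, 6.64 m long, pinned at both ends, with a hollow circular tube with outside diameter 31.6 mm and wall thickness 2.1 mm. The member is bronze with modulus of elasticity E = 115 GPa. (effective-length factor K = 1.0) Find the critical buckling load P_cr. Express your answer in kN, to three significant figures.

P_cr ≈ 0.548 kN

Inner diameter d_i = 31.6 − 2×2.1 = 27.40 mm
I = π(d_o⁴ − d_i⁴)/64 = π(31.6⁴ − 27.40⁴)/64 = 2.128×10^4 mm⁴
I = 2.128×10^4 mm⁴ = 2.128×10^-8 m⁴
Effective length L_e = K·L = 1 × 6.64 = 6.640 m
P_cr = π²EI / L_e² = π² × 115×10⁹ × 2.128×10^-8 / 6.640² = 547.8 N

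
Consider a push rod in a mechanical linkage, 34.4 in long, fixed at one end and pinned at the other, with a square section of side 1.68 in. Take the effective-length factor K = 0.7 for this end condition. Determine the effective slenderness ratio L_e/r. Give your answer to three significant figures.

For a square r = a/√12 = 1.68/√12 = 0.4850 in
L_e = K·L = 0.7 × 34.4 = 24.08 in
λ = L_e / r_min = 24.080 / 0.4850 = 49.7

λ ≈ 49.7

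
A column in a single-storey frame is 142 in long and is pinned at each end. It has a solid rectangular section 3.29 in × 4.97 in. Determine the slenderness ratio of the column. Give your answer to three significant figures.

λ ≈ 150

Buckling occurs about the weak axis: I_min = h·b³/12 with b = 3.29 in (the shorter side).
I_min = 4.97×3.29³/12 = 14.75 in⁴
A = 16.35 in²;  r_min = √(I/A) = √(14.75/16.35) = 0.9497 in
L_e = K·L = 1 × 142 = 142.0 in
λ = L_e / r_min = 142.00 / 0.9497 = 150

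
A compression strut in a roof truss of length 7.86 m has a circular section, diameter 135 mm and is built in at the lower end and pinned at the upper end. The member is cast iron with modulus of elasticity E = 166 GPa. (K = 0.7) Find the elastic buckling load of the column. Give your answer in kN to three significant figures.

P_cr ≈ 882 kN

I = πd⁴/64 = π×135⁴/64 = 1.630×10^7 mm⁴
I = 1.630×10^7 mm⁴ = 1.630×10^-5 m⁴
Effective length L_e = K·L = 0.7 × 7.86 = 5.502 m
P_cr = π²EI / L_e² = π² × 166×10⁹ × 1.630×10^-5 / 5.502² = 8.824×10^5 N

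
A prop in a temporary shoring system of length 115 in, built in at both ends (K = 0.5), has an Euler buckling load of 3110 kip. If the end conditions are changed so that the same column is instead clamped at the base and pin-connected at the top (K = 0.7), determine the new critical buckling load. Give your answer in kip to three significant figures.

P_cr ≈ 1590 kip

P_cr ∝ 1/K², so P_cr,new = P_cr,old × (K_old/K_new)² = 3110 × (0.5/0.7)²
= 3110 × 0.5102 = 1590 kip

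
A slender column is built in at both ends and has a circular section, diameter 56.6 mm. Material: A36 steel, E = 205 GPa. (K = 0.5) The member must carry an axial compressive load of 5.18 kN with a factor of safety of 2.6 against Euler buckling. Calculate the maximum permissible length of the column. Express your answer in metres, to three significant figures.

I = πd⁴/64 = π×56.6⁴/64 = 5.038×10^5 mm⁴
I = 5.038×10^-7 m⁴
Required critical load P_cr = n·P = 2.6 × 5.18 = 13.47 kN = 1.347×10^4 N
From P_cr = π²EI/(K·L)²:  L = (1/K)·√(π²EI/P_cr) = (1/0.5)·√(π²×2.05×10^11×5.038×10^-7/1.347×10^4)
L = 17.4 m

L_max ≈ 17.4 m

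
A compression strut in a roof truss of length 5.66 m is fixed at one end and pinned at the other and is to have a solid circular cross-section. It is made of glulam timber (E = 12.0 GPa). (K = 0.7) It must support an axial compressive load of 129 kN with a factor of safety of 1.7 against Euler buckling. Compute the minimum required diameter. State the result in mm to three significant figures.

d ≈ 156 mm

Required P_cr = n·P = 1.7 × 129 = 219.3 kN
L_e = K·L = 0.7 × 5.66 = 3.962 m
Required I = P_cr·L_e²/(π²E) = 2.193×10^5 × 3.962² / (π² × 1.20×10^10) = 2.907×10^-5 m⁴
I_req = 2.907×10^7 mm⁴
Solid circle: I = πd⁴/64  ⇒  d = (64I/π)^(1/4) = (64×2.907×10^7/π)^(1/4) = 156 mm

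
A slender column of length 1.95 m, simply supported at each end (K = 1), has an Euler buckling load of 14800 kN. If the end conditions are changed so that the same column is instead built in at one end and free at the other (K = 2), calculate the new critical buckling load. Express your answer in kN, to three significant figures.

P_cr ≈ 3700 kN

P_cr ∝ 1/K², so P_cr,new = P_cr,old × (K_old/K_new)² = 14800 × (1/2)²
= 14800 × 0.2500 = 3700 kN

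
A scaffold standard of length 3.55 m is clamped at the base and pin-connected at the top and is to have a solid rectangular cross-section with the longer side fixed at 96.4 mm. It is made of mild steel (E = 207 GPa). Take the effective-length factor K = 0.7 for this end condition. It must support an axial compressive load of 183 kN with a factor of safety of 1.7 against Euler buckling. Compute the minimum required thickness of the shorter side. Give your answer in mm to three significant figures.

Required P_cr = n·P = 1.7 × 183 = 311.1 kN
L_e = K·L = 0.7 × 3.55 = 2.485 m
Required I = P_cr·L_e²/(π²E) = 3.111×10^5 × 2.485² / (π² × 2.07×10^11) = 9.403×10^-7 m⁴
I_req = 9.403×10^5 mm⁴
Rectangle, weak axis: I_min = h·b³/12 with h = 96.4 mm fixed  ⇒  b = (12I/h)^(1/3) = 48.9 mm

b ≈ 48.9 mm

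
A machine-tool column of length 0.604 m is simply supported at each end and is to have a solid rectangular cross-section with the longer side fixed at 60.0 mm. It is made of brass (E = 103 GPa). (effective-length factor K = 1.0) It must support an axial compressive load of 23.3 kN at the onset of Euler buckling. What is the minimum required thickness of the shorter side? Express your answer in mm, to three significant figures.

b ≈ 11.9 mm

L_e = K·L = 1 × 0.604 = 0.6040 m
Required I = P_cr·L_e²/(π²E) = 2.330×10^4 × 0.6040² / (π² × 1.03×10^11) = 8.362×10^-9 m⁴
I_req = 8.362×10^3 mm⁴
Rectangle, weak axis: I_min = h·b³/12 with h = 60.0 mm fixed  ⇒  b = (12I/h)^(1/3) = 11.9 mm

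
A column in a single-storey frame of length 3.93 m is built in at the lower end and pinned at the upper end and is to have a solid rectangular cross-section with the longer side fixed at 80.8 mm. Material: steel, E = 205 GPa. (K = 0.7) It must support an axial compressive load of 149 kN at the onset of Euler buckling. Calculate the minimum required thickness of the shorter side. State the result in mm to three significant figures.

L_e = K·L = 0.7 × 3.93 = 2.751 m
Required I = P_cr·L_e²/(π²E) = 1.490×10^5 × 2.751² / (π² × 2.05×10^11) = 5.573×10^-7 m⁴
I_req = 5.573×10^5 mm⁴
Rectangle, weak axis: I_min = h·b³/12 with h = 80.8 mm fixed  ⇒  b = (12I/h)^(1/3) = 43.6 mm

b ≈ 43.6 mm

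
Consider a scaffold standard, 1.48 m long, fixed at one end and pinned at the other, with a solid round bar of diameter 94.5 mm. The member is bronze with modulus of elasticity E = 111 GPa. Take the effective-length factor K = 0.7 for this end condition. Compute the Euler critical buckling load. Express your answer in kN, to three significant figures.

P_cr ≈ 4000 kN

I = πd⁴/64 = π×94.5⁴/64 = 3.915×10^6 mm⁴
I = 3.915×10^6 mm⁴ = 3.915×10^-6 m⁴
Effective length L_e = K·L = 0.7 × 1.48 = 1.036 m
P_cr = π²EI / L_e² = π² × 111×10⁹ × 3.915×10^-6 / 1.036² = 3.996×10^6 N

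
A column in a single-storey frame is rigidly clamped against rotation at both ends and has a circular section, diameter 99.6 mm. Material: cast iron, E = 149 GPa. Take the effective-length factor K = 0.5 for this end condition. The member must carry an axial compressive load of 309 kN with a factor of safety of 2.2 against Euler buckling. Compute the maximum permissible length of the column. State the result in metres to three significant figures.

L_max ≈ 6.47 m

I = πd⁴/64 = π×99.6⁴/64 = 4.831×10^6 mm⁴
I = 4.831×10^-6 m⁴
Required critical load P_cr = n·P = 2.2 × 309 = 679.8 kN = 6.798×10^5 N
From P_cr = π²EI/(K·L)²:  L = (1/K)·√(π²EI/P_cr) = (1/0.5)·√(π²×1.49×10^11×4.831×10^-6/6.798×10^5)
L = 6.47 m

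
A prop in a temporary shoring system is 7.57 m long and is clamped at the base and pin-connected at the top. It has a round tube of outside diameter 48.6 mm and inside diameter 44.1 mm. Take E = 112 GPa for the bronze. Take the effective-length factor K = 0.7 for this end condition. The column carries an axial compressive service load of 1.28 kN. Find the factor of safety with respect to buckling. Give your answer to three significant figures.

d_o = 48.6 mm, d_i = 44.1 mm
I = π(d_o⁴ − d_i⁴)/64 = π(48.6⁴ − 44.10⁴)/64 = 8.819×10^4 mm⁴
I = 8.819×10^4 mm⁴ = 8.819×10^-8 m⁴
Effective length L_e = K·L = 0.7 × 7.57 = 5.299 m
P_cr = π²EI / L_e² = π² × 112×10⁹ × 8.819×10^-8 / 5.299² = 3.472×10^3 N
Factor of safety n = P_cr / P = 3.4717 / 1.28 = 2.71

n ≈ 2.71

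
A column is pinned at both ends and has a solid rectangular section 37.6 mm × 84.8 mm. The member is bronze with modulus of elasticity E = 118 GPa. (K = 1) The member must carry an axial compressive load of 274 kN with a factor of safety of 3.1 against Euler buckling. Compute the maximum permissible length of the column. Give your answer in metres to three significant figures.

Buckling occurs about the weak axis: I_min = h·b³/12 with b = 37.6 mm (the shorter side).
I_min = 84.8×37.6³/12 = 3.756×10^5 mm⁴
I = 3.756×10^-7 m⁴
Required critical load P_cr = n·P = 3.1 × 274 = 849.4 kN = 8.494×10^5 N
From P_cr = π²EI/(K·L)²:  L = (1/K)·√(π²EI/P_cr) = (1/1)·√(π²×1.18×10^11×3.756×10^-7/8.494×10^5)
L = 0.718 m

L_max ≈ 0.718 m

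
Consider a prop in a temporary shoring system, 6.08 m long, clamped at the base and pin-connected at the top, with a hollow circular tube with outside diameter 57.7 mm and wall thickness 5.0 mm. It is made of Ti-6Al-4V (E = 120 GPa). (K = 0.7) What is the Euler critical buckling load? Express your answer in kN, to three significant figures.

Inner diameter d_i = 57.7 − 2×5.0 = 47.70 mm
I = π(d_o⁴ − d_i⁴)/64 = π(57.7⁴ − 47.70⁴)/64 = 2.900×10^5 mm⁴
I = 2.900×10^5 mm⁴ = 2.900×10^-7 m⁴
Effective length L_e = K·L = 0.7 × 6.08 = 4.256 m
P_cr = π²EI / L_e² = π² × 120×10⁹ × 2.900×10^-7 / 4.256² = 1.896×10^4 N

P_cr ≈ 19.0 kN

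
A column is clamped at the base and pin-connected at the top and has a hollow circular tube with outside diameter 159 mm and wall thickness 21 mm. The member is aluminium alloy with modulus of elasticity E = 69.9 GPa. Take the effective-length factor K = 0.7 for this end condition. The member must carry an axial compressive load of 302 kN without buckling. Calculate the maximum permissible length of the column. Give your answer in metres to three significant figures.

Inner diameter d_i = 159 − 2×21 = 117.0 mm
I = π(d_o⁴ − d_i⁴)/64 = π(159⁴ − 117.0⁴)/64 = 2.217×10^7 mm⁴
I = 2.217×10^-5 m⁴
At the buckling limit P_cr = P = 3.020×10^5 N
From P_cr = π²EI/(K·L)²:  L = (1/K)·√(π²EI/P_cr) = (1/0.7)·√(π²×6.99×10^10×2.217×10^-5/3.020×10^5)
L = 10.2 m

L_max ≈ 10.2 m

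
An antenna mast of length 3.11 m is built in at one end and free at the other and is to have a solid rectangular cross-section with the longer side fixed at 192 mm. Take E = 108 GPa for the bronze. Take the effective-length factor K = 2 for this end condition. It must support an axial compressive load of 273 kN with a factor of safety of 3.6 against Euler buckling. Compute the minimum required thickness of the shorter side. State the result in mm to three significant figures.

b ≈ 131 mm

Required P_cr = n·P = 3.6 × 273 = 982.8 kN
L_e = K·L = 2 × 3.11 = 6.220 m
Required I = P_cr·L_e²/(π²E) = 9.828×10^5 × 6.220² / (π² × 1.08×10^11) = 3.567×10^-5 m⁴
I_req = 3.567×10^7 mm⁴
Rectangle, weak axis: I_min = h·b³/12 with h = 192 mm fixed  ⇒  b = (12I/h)^(1/3) = 131 mm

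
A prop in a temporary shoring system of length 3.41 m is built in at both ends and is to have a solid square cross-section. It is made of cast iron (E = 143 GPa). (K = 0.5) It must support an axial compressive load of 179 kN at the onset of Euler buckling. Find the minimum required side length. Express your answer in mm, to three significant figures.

a ≈ 45.9 mm

L_e = K·L = 0.5 × 3.41 = 1.705 m
Required I = P_cr·L_e²/(π²E) = 1.790×10^5 × 1.705² / (π² × 1.43×10^11) = 3.687×10^-7 m⁴
I_req = 3.687×10^5 mm⁴
Solid square: I = a⁴/12  ⇒  a = (12I)^(1/4) = (12×3.687×10^5)^(1/4) = 45.9 mm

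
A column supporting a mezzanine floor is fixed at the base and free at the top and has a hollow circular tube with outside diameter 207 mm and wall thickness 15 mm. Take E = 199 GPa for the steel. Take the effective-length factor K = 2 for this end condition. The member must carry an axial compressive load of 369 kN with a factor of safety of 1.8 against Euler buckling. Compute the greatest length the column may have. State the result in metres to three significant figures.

Inner diameter d_i = 207 − 2×15 = 177.0 mm
I = π(d_o⁴ − d_i⁴)/64 = π(207⁴ − 177.0⁴)/64 = 4.195×10^7 mm⁴
I = 4.195×10^-5 m⁴
Required critical load P_cr = n·P = 1.8 × 369 = 664.2 kN = 6.642×10^5 N
From P_cr = π²EI/(K·L)²:  L = (1/K)·√(π²EI/P_cr) = (1/2)·√(π²×1.99×10^11×4.195×10^-5/6.642×10^5)
L = 5.57 m

L_max ≈ 5.57 m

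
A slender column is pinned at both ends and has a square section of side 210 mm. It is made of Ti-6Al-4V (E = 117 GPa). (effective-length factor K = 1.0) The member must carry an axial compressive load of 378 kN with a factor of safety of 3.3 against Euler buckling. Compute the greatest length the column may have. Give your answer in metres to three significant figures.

I = a⁴/12 = 210⁴/12 = 1.621×10^8 mm⁴
I = 1.621×10^-4 m⁴
Required critical load P_cr = n·P = 3.3 × 378 = 1247 kN = 1.247×10^6 N
From P_cr = π²EI/(K·L)²:  L = (1/K)·√(π²EI/P_cr) = (1/1)·√(π²×1.17×10^11×1.621×10^-4/1.247×10^6)
L = 12.2 m

L_max ≈ 12.2 m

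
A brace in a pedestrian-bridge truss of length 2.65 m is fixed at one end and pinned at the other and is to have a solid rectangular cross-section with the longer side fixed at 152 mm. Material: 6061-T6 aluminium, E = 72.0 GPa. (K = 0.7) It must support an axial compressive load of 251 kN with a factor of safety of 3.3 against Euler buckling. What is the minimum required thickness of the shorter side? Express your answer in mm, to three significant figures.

b ≈ 68.2 mm

Required P_cr = n·P = 3.3 × 251 = 828.3 kN
L_e = K·L = 0.7 × 2.65 = 1.855 m
Required I = P_cr·L_e²/(π²E) = 8.283×10^5 × 1.855² / (π² × 7.20×10^10) = 4.011×10^-6 m⁴
I_req = 4.011×10^6 mm⁴
Rectangle, weak axis: I_min = h·b³/12 with h = 152 mm fixed  ⇒  b = (12I/h)^(1/3) = 68.2 mm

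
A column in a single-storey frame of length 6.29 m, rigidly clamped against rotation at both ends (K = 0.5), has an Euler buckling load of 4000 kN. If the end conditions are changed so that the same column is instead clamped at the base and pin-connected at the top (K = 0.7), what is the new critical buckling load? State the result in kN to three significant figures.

P_cr ≈ 2040 kN

P_cr ∝ 1/K², so P_cr,new = P_cr,old × (K_old/K_new)² = 4000 × (0.5/0.7)²
= 4000 × 0.5102 = 2040 kN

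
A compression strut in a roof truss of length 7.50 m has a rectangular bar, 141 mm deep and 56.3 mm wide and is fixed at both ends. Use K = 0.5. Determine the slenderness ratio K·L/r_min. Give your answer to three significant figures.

λ ≈ 231

Buckling occurs about the weak axis: I_min = h·b³/12 with b = 56.3 mm (the shorter side).
I_min = 141×56.3³/12 = 2.097×10^6 mm⁴
A = 7.938×10^3 mm²;  r_min = √(I/A) = √(2.097×10^6/7.938×10^3) = 16.25 mm
L_e = K·L = 0.5 × 7.50 m = 3.750 m = 3750.0 mm
λ = L_e / r_min = 3750.0 / 16.25 = 231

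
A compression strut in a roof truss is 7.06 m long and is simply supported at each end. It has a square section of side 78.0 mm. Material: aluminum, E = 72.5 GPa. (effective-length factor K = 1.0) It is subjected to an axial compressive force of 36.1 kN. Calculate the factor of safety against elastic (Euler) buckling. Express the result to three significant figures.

n ≈ 1.23

I = a⁴/12 = 78.0⁴/12 = 3.085×10^6 mm⁴
I = 3.085×10^6 mm⁴ = 3.085×10^-6 m⁴
Effective length L_e = K·L = 1 × 7.06 = 7.060 m
P_cr = π²EI / L_e² = π² × 72.5×10⁹ × 3.085×10^-6 / 7.060² = 4.428×10^4 N
Factor of safety n = P_cr / P = 44.282 / 36.1 = 1.23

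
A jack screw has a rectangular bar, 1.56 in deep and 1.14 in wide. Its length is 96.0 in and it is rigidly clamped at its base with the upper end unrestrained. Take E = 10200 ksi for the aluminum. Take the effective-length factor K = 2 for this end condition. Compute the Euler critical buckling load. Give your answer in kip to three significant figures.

P_cr ≈ 0.526 kip

Buckling occurs about the weak axis: I_min = h·b³/12 with b = 1.14 in (the shorter side).
I_min = 1.56×1.14³/12 = 0.1926 in⁴
Effective length L_e = K·L = 2 × 96.0 = 192.0 in
P_cr = π²EI / L_e² = π² × 10200×10³ × 0.1926 / 192.0² = 526.0 lb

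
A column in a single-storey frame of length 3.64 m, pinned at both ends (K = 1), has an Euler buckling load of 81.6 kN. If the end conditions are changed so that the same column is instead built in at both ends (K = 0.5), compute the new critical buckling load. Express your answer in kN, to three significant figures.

P_cr ∝ 1/K², so P_cr,new = P_cr,old × (K_old/K_new)² = 81.6 × (1/0.5)²
= 81.6 × 4.000 = 326 kN

P_cr ≈ 326 kN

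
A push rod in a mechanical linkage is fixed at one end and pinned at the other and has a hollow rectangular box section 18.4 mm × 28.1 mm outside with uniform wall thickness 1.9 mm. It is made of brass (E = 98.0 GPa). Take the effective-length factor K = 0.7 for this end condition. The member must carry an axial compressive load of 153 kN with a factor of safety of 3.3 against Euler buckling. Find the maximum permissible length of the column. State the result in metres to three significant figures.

L_max ≈ 0.180 m

Inner dimensions: h_i = 28.1 − 2×1.9 = 24.30 mm, b_i = 18.4 − 2×1.9 = 14.60 mm
Weak-axis I_min = (h_o·b_o³ − h_i·b_i³)/12 with b_o = 18.4, b_i = 14.60 mm (shorter outer/inner sides).
I_min = (28.1×18.4³ − 24.30×14.60³)/12 = 8.285×10^3 mm⁴
I = 8.285×10^-9 m⁴
Required critical load P_cr = n·P = 3.3 × 153 = 504.9 kN = 5.049×10^5 N
From P_cr = π²EI/(K·L)²:  L = (1/K)·√(π²EI/P_cr) = (1/0.7)·√(π²×9.80×10^10×8.285×10^-9/5.049×10^5)
L = 0.180 m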